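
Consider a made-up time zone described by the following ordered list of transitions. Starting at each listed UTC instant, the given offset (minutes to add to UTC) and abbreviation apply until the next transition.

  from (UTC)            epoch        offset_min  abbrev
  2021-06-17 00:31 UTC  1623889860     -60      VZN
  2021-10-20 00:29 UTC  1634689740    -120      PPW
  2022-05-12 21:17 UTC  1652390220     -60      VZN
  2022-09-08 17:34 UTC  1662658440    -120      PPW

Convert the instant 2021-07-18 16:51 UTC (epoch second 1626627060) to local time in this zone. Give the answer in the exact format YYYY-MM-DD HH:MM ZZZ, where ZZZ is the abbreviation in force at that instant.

2021-07-18 15:51 VZN

Query: 2021-07-18 16:51 UTC
Rule 1/4 (VZN, -01:00): 2021-06-17 00:31 UTC ≤ query < 2021-10-20 00:29 UTC
16·60 + 51 - 60 = 951 min
951 = 0·1440 + 951; 951 = 15·60 + 51 → 15:51, same day
→ 2021-07-18 15:51 VZN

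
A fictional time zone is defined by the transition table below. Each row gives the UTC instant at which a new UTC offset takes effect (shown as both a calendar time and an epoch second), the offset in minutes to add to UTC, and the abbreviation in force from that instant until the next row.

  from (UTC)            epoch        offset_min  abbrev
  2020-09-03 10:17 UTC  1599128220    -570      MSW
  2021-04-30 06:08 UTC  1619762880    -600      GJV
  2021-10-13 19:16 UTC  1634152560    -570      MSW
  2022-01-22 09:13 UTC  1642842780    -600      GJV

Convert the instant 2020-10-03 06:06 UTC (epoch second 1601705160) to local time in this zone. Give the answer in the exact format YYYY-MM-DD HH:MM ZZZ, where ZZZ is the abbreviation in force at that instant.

Query: 2020-10-03 06:06 UTC
Rule 1/4 (MSW, -09:30): 2020-09-03 10:17 UTC ≤ query < 2021-04-30 06:08 UTC
6·60 + 6 - 570 = -204 min
-204 = -1·1440 + 1236; 1236 = 20·60 + 36 → 20:36, 2020-10-03 - 1 day = 2020-10-02
→ 2020-10-02 20:36 MSW

2020-10-02 20:36 MSW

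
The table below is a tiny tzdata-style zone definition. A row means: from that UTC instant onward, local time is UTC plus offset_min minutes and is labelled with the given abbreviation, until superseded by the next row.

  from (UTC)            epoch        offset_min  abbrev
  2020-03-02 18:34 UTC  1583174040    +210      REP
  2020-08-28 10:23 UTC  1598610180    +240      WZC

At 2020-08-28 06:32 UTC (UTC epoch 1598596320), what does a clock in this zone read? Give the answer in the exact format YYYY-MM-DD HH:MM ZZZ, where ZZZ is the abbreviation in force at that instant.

Query: 2020-08-28 06:32 UTC
Rule 1/2 (REP, +03:30): 2020-03-02 18:34 UTC ≤ query < 2020-08-28 10:23 UTC
6·60 + 32 + 210 = 602 min
602 = 0·1440 + 602; 602 = 10·60 + 2 → 10:02, same day
→ 2020-08-28 10:02 REP

2020-08-28 10:02 REP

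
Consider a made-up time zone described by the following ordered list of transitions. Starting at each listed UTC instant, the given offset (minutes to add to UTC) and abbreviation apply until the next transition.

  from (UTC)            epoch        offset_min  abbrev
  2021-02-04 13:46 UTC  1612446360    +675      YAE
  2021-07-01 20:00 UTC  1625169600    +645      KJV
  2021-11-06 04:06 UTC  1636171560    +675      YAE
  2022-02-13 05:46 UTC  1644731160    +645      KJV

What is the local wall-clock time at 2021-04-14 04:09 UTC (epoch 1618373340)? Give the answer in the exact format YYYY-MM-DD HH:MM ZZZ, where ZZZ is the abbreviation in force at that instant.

2021-04-14 15:24 YAE

Query: 2021-04-14 04:09 UTC
Rule 1/4 (YAE, +11:15): 2021-02-04 13:46 UTC ≤ query < 2021-07-01 20:00 UTC
4·60 + 9 + 675 = 924 min
924 = 0·1440 + 924; 924 = 15·60 + 24 → 15:24, same day
→ 2021-04-14 15:24 YAE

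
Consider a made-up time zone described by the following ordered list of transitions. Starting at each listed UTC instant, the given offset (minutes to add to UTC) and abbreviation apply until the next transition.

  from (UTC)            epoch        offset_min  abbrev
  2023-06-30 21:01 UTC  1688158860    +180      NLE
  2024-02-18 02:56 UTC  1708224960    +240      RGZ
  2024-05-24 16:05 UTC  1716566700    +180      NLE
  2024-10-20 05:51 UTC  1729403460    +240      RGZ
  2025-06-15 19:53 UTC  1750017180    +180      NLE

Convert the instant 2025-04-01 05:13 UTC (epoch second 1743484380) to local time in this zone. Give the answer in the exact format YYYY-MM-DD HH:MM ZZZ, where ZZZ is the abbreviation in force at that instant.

Query: 2025-04-01 05:13 UTC
Rule 4/5 (RGZ, +04:00): 2024-10-20 05:51 UTC ≤ query < 2025-06-15 19:53 UTC
5·60 + 13 + 240 = 553 min
553 = 0·1440 + 553; 553 = 9·60 + 13 → 09:13, same day
→ 2025-04-01 09:13 RGZ

2025-04-01 09:13 RGZ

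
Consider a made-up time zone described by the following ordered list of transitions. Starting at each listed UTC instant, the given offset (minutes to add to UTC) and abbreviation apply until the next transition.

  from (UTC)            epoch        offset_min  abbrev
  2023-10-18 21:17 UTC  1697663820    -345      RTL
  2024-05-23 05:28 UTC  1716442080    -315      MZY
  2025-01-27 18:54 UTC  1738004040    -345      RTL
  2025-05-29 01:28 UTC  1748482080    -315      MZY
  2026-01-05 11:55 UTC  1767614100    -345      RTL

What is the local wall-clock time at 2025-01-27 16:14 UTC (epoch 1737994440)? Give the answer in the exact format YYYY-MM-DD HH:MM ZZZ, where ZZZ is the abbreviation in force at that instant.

2025-01-27 10:59 MZY

Query: 2025-01-27 16:14 UTC
Rule 2/5 (MZY, -05:15): 2024-05-23 05:28 UTC ≤ query < 2025-01-27 18:54 UTC
16·60 + 14 - 315 = 659 min
659 = 0·1440 + 659; 659 = 10·60 + 59 → 10:59, same day
→ 2025-01-27 10:59 MZY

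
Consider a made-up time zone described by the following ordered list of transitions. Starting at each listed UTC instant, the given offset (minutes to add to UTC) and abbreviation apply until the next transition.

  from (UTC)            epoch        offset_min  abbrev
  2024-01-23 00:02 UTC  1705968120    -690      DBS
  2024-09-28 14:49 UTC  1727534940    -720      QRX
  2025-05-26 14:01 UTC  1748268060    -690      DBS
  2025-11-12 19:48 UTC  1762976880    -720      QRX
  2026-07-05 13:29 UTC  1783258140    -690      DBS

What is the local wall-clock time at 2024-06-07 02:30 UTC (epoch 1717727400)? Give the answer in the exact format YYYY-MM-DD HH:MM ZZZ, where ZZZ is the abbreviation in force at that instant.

Query: 2024-06-07 02:30 UTC
Rule 1/5 (DBS, -11:30): 2024-01-23 00:02 UTC ≤ query < 2024-09-28 14:49 UTC
2·60 + 30 - 690 = -540 min
-540 = -1·1440 + 900; 900 = 15·60 + 0 → 15:00, 2024-06-07 - 1 day = 2024-06-06
→ 2024-06-06 15:00 DBS

2024-06-06 15:00 DBS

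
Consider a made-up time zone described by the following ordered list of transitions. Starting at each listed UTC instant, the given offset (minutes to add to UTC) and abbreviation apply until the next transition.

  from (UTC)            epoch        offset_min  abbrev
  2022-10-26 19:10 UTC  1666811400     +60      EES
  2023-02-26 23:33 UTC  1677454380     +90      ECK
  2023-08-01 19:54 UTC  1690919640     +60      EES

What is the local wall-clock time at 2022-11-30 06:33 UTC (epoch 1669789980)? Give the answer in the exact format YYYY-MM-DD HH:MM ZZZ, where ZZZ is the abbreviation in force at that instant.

Query: 2022-11-30 06:33 UTC
Rule 1/3 (EES, +01:00): 2022-10-26 19:10 UTC ≤ query < 2023-02-26 23:33 UTC
6·60 + 33 + 60 = 453 min
453 = 0·1440 + 453; 453 = 7·60 + 33 → 07:33, same day
→ 2022-11-30 07:33 EES

2022-11-30 07:33 EES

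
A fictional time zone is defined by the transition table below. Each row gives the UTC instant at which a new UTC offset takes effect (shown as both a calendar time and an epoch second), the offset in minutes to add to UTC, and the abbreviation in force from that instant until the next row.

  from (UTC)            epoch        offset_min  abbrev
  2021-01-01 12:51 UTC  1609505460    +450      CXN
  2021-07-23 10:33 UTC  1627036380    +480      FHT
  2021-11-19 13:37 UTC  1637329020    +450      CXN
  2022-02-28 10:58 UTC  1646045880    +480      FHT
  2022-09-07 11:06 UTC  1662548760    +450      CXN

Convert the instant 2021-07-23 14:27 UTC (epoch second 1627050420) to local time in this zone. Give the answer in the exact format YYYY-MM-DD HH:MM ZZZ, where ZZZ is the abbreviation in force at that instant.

2021-07-23 22:27 FHT

Query: 2021-07-23 14:27 UTC
Rule 2/5 (FHT, +08:00): 2021-07-23 10:33 UTC ≤ query < 2021-11-19 13:37 UTC
14·60 + 27 + 480 = 1347 min
1347 = 0·1440 + 1347; 1347 = 22·60 + 27 → 22:27, same day
→ 2021-07-23 22:27 FHT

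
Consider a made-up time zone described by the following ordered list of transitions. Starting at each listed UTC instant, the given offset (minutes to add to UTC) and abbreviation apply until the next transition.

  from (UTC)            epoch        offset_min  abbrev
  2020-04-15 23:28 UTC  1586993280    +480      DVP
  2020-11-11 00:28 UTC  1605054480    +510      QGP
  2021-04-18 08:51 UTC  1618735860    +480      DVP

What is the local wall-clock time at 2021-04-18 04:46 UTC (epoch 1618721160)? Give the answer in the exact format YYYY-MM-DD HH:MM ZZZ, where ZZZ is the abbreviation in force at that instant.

2021-04-18 13:16 QGP

Query: 2021-04-18 04:46 UTC
Rule 2/3 (QGP, +08:30): 2020-11-11 00:28 UTC ≤ query < 2021-04-18 08:51 UTC
4·60 + 46 + 510 = 796 min
796 = 0·1440 + 796; 796 = 13·60 + 16 → 13:16, same day
→ 2021-04-18 13:16 QGP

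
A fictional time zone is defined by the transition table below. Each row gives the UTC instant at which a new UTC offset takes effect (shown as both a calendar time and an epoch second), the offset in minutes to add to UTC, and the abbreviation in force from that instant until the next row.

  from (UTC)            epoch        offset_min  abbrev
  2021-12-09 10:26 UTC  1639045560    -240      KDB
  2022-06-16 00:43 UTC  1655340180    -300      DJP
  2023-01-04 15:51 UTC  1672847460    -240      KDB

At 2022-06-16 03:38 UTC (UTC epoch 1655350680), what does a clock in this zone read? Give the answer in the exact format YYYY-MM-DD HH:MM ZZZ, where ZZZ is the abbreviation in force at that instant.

2022-06-15 22:38 DJP

Query: 2022-06-16 03:38 UTC
Rule 2/3 (DJP, -05:00): 2022-06-16 00:43 UTC ≤ query < 2023-01-04 15:51 UTC
3·60 + 38 - 300 = -82 min
-82 = -1·1440 + 1358; 1358 = 22·60 + 38 → 22:38, 2022-06-16 - 1 day = 2022-06-15
→ 2022-06-15 22:38 DJP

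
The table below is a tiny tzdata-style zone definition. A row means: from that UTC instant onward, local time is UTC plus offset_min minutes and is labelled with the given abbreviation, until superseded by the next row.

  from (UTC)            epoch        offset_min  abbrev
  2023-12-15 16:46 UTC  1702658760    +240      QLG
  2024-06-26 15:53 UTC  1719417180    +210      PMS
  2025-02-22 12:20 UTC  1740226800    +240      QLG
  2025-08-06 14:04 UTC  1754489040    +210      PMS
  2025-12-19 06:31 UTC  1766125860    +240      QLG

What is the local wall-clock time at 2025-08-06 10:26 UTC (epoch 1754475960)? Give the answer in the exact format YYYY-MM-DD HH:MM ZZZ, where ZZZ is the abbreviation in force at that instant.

2025-08-06 14:26 QLG

Query: 2025-08-06 10:26 UTC
Rule 3/5 (QLG, +04:00): 2025-02-22 12:20 UTC ≤ query < 2025-08-06 14:04 UTC
10·60 + 26 + 240 = 866 min
866 = 0·1440 + 866; 866 = 14·60 + 26 → 14:26, same day
→ 2025-08-06 14:26 QLG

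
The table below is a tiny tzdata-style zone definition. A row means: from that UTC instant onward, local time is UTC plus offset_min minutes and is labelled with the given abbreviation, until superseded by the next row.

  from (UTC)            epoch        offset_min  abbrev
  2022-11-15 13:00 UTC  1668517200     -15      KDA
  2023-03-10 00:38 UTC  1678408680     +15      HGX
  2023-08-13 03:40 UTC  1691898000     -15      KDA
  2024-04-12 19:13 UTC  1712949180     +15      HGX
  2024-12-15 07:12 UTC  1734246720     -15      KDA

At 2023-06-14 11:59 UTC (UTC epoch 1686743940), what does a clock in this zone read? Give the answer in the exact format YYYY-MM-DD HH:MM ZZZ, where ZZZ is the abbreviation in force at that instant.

Query: 2023-06-14 11:59 UTC
Rule 2/5 (HGX, +00:15): 2023-03-10 00:38 UTC ≤ query < 2023-08-13 03:40 UTC
11·60 + 59 + 15 = 734 min
734 = 0·1440 + 734; 734 = 12·60 + 14 → 12:14, same day
→ 2023-06-14 12:14 HGX

2023-06-14 12:14 HGX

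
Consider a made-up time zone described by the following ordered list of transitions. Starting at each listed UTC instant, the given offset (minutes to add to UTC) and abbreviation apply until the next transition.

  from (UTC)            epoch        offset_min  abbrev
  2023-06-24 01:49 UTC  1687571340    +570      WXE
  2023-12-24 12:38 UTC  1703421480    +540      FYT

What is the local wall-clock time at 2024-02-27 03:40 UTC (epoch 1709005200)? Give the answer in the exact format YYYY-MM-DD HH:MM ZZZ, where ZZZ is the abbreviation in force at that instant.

2024-02-27 12:40 FYT

Query: 2024-02-27 03:40 UTC
Rule 2/2 (FYT, +09:00): 2023-12-24 12:38 UTC ≤ query < +∞
3·60 + 40 + 540 = 760 min
760 = 0·1440 + 760; 760 = 12·60 + 40 → 12:40, same day
→ 2024-02-27 12:40 FYT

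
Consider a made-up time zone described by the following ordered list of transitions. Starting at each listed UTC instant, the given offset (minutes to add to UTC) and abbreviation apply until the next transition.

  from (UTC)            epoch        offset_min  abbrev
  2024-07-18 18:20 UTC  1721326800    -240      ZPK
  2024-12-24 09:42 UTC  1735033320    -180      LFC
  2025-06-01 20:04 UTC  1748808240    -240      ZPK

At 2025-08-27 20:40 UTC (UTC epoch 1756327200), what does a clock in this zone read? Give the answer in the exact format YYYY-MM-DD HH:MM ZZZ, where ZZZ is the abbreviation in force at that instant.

Query: 2025-08-27 20:40 UTC
Rule 3/3 (ZPK, -04:00): 2025-06-01 20:04 UTC ≤ query < +∞
20·60 + 40 - 240 = 1000 min
1000 = 0·1440 + 1000; 1000 = 16·60 + 40 → 16:40, same day
→ 2025-08-27 16:40 ZPK

2025-08-27 16:40 ZPK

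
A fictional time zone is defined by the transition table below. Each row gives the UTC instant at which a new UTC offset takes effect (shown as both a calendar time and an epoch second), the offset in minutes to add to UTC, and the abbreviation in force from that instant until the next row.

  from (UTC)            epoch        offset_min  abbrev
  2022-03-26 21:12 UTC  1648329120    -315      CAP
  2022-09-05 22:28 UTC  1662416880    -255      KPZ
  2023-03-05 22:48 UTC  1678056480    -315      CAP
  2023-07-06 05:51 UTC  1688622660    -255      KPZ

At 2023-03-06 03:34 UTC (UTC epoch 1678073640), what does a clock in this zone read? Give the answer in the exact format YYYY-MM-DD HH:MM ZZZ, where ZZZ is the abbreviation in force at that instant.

Query: 2023-03-06 03:34 UTC
Rule 3/4 (CAP, -05:15): 2023-03-05 22:48 UTC ≤ query < 2023-07-06 05:51 UTC
3·60 + 34 - 315 = -101 min
-101 = -1·1440 + 1339; 1339 = 22·60 + 19 → 22:19, 2023-03-06 - 1 day = 2023-03-05
→ 2023-03-05 22:19 CAP

2023-03-05 22:19 CAP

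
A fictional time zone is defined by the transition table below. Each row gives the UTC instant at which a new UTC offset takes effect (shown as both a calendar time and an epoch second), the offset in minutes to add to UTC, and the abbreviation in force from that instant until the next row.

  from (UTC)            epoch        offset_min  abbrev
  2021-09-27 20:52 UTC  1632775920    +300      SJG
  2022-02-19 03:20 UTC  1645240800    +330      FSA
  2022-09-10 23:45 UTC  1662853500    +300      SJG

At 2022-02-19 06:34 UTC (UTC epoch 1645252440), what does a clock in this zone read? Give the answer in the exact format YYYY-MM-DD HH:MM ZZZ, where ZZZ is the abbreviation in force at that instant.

2022-02-19 12:04 FSA

Query: 2022-02-19 06:34 UTC
Rule 2/3 (FSA, +05:30): 2022-02-19 03:20 UTC ≤ query < 2022-09-10 23:45 UTC
6·60 + 34 + 330 = 724 min
724 = 0·1440 + 724; 724 = 12·60 + 4 → 12:04, same day
→ 2022-02-19 12:04 FSA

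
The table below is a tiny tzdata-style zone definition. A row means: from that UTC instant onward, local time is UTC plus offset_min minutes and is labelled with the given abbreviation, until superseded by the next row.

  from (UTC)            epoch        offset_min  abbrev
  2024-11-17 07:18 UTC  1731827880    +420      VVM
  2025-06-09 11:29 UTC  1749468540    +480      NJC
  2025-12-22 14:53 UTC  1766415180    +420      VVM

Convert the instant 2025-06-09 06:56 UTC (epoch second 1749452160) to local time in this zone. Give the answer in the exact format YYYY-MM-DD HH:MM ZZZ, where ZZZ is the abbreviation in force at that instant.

2025-06-09 13:56 VVM

Query: 2025-06-09 06:56 UTC
Rule 1/3 (VVM, +07:00): 2024-11-17 07:18 UTC ≤ query < 2025-06-09 11:29 UTC
6·60 + 56 + 420 = 836 min
836 = 0·1440 + 836; 836 = 13·60 + 56 → 13:56, same day
→ 2025-06-09 13:56 VVM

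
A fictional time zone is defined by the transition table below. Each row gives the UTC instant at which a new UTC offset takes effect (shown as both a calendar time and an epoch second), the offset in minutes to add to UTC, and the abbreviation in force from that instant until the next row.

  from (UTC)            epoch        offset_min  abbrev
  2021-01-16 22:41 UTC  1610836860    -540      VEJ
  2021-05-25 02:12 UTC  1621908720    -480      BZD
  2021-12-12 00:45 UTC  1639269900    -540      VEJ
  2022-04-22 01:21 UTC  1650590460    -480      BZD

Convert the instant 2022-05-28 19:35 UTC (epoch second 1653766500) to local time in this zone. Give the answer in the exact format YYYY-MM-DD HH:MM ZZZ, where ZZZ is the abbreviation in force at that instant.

2022-05-28 11:35 BZD

Query: 2022-05-28 19:35 UTC
Rule 4/4 (BZD, -08:00): 2022-04-22 01:21 UTC ≤ query < +∞
19·60 + 35 - 480 = 695 min
695 = 0·1440 + 695; 695 = 11·60 + 35 → 11:35, same day
→ 2022-05-28 11:35 BZD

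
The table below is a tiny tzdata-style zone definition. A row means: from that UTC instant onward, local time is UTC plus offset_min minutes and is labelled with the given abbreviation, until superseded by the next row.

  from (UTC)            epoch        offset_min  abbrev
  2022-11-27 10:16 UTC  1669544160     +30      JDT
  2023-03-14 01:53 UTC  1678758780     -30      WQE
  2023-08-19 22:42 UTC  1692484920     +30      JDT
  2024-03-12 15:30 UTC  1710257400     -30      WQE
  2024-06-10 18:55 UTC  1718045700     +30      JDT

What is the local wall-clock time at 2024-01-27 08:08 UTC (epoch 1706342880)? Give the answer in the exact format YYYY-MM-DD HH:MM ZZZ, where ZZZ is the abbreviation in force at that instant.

Query: 2024-01-27 08:08 UTC
Rule 3/5 (JDT, +00:30): 2023-08-19 22:42 UTC ≤ query < 2024-03-12 15:30 UTC
8·60 + 8 + 30 = 518 min
518 = 0·1440 + 518; 518 = 8·60 + 38 → 08:38, same day
→ 2024-01-27 08:38 JDT

2024-01-27 08:38 JDT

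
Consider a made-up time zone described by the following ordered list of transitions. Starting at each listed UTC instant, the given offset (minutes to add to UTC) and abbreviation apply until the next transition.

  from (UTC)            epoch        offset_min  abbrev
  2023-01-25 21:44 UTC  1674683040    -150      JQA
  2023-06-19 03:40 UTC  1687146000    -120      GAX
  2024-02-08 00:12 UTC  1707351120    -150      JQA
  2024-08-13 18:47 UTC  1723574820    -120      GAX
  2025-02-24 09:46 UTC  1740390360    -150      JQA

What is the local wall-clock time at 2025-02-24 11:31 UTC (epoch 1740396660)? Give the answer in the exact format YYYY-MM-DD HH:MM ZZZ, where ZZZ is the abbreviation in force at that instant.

Query: 2025-02-24 11:31 UTC
Rule 5/5 (JQA, -02:30): 2025-02-24 09:46 UTC ≤ query < +∞
11·60 + 31 - 150 = 541 min
541 = 0·1440 + 541; 541 = 9·60 + 1 → 09:01, same day
→ 2025-02-24 09:01 JQA

2025-02-24 09:01 JQA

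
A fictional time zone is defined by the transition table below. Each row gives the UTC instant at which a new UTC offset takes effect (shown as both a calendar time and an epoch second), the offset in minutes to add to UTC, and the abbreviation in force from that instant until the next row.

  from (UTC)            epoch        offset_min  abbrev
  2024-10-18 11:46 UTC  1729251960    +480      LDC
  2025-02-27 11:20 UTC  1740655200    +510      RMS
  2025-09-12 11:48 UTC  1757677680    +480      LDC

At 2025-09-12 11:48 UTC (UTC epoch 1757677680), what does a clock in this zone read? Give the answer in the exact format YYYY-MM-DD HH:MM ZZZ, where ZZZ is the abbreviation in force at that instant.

2025-09-12 19:48 LDC

Query: 2025-09-12 11:48 UTC
Rule 3/3 (LDC, +08:00): 2025-09-12 11:48 UTC ≤ query < +∞
11·60 + 48 + 480 = 1188 min
1188 = 0·1440 + 1188; 1188 = 19·60 + 48 → 19:48, same day
→ 2025-09-12 19:48 LDC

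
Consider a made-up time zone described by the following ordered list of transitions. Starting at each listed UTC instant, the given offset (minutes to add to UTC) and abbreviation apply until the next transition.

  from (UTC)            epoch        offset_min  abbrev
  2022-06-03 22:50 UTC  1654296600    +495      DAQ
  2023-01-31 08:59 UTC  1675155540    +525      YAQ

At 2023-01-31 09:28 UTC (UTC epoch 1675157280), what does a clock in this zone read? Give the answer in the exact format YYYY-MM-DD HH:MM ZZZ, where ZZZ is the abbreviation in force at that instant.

2023-01-31 18:13 YAQ

Query: 2023-01-31 09:28 UTC
Rule 2/2 (YAQ, +08:45): 2023-01-31 08:59 UTC ≤ query < +∞
9·60 + 28 + 525 = 1093 min
1093 = 0·1440 + 1093; 1093 = 18·60 + 13 → 18:13, same day
→ 2023-01-31 18:13 YAQ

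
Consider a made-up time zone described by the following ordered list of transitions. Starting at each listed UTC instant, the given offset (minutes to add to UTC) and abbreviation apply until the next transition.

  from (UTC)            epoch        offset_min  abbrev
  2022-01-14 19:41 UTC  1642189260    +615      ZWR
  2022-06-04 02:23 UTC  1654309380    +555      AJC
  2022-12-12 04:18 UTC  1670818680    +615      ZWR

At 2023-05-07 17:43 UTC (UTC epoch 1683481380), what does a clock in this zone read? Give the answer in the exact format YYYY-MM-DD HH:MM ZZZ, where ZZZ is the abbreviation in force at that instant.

Query: 2023-05-07 17:43 UTC
Rule 3/3 (ZWR, +10:15): 2022-12-12 04:18 UTC ≤ query < +∞
17·60 + 43 + 615 = 1678 min
1678 = 1·1440 + 238; 238 = 3·60 + 58 → 03:58, 2023-05-07 + 1 day = 2023-05-08
→ 2023-05-08 03:58 ZWR

2023-05-08 03:58 ZWR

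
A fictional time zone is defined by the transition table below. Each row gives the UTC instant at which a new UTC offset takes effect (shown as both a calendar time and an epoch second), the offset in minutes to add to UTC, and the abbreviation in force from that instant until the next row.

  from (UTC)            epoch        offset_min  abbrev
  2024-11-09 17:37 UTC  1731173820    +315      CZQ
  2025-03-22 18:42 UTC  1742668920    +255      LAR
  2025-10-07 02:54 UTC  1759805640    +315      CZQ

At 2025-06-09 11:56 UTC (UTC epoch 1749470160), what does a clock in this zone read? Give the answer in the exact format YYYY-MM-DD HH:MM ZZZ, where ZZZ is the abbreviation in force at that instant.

2025-06-09 16:11 LAR

Query: 2025-06-09 11:56 UTC
Rule 2/3 (LAR, +04:15): 2025-03-22 18:42 UTC ≤ query < 2025-10-07 02:54 UTC
11·60 + 56 + 255 = 971 min
971 = 0·1440 + 971; 971 = 16·60 + 11 → 16:11, same day
→ 2025-06-09 16:11 LAR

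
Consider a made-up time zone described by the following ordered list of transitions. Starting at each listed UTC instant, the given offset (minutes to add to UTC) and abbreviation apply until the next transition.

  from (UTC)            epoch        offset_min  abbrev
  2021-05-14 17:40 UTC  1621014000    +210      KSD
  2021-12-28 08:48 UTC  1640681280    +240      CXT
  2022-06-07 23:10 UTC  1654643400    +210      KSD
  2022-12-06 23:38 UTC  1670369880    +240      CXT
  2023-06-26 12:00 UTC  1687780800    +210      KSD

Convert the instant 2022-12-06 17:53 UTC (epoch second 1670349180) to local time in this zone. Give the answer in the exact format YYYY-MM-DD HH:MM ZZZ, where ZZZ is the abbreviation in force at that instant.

2022-12-06 21:23 KSD

Query: 2022-12-06 17:53 UTC
Rule 3/5 (KSD, +03:30): 2022-06-07 23:10 UTC ≤ query < 2022-12-06 23:38 UTC
17·60 + 53 + 210 = 1283 min
1283 = 0·1440 + 1283; 1283 = 21·60 + 23 → 21:23, same day
→ 2022-12-06 21:23 KSD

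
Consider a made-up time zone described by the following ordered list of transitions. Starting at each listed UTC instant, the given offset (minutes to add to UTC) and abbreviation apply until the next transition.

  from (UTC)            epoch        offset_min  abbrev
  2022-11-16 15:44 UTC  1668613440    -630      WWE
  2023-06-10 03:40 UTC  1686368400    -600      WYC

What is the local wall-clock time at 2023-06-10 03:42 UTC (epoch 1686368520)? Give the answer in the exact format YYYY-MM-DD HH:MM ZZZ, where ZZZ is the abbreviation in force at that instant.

Query: 2023-06-10 03:42 UTC
Rule 2/2 (WYC, -10:00): 2023-06-10 03:40 UTC ≤ query < +∞
3·60 + 42 - 600 = -378 min
-378 = -1·1440 + 1062; 1062 = 17·60 + 42 → 17:42, 2023-06-10 - 1 day = 2023-06-09
→ 2023-06-09 17:42 WYC

2023-06-09 17:42 WYC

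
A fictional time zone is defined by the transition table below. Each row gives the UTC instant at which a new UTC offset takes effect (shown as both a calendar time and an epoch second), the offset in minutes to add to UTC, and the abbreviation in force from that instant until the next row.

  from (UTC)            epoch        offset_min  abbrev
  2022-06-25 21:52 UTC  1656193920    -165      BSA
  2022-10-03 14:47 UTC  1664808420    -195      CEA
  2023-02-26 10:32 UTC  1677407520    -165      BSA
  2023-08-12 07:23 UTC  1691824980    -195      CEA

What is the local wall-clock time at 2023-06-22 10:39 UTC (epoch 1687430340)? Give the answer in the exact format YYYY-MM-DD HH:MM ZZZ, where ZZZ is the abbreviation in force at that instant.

Query: 2023-06-22 10:39 UTC
Rule 3/4 (BSA, -02:45): 2023-02-26 10:32 UTC ≤ query < 2023-08-12 07:23 UTC
10·60 + 39 - 165 = 474 min
474 = 0·1440 + 474; 474 = 7·60 + 54 → 07:54, same day
→ 2023-06-22 07:54 BSA

2023-06-22 07:54 BSA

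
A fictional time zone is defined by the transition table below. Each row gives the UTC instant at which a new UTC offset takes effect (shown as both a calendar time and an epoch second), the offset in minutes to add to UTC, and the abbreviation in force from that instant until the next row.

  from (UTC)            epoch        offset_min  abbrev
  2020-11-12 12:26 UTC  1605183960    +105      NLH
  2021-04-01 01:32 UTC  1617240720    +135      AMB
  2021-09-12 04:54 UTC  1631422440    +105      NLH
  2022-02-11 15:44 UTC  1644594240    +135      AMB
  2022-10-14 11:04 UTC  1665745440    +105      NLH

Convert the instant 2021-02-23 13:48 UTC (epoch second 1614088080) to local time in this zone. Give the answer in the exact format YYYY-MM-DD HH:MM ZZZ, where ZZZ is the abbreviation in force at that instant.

Query: 2021-02-23 13:48 UTC
Rule 1/5 (NLH, +01:45): 2020-11-12 12:26 UTC ≤ query < 2021-04-01 01:32 UTC
13·60 + 48 + 105 = 933 min
933 = 0·1440 + 933; 933 = 15·60 + 33 → 15:33, same day
→ 2021-02-23 15:33 NLH

2021-02-23 15:33 NLH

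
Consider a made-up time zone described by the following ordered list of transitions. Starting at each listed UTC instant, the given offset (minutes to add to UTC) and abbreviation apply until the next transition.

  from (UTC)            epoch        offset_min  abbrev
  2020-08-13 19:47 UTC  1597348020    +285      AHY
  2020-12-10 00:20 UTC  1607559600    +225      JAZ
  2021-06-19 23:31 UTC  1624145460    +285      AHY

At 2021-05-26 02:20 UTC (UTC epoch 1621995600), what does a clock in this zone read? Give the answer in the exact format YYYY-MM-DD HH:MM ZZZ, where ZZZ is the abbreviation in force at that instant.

Query: 2021-05-26 02:20 UTC
Rule 2/3 (JAZ, +03:45): 2020-12-10 00:20 UTC ≤ query < 2021-06-19 23:31 UTC
2·60 + 20 + 225 = 365 min
365 = 0·1440 + 365; 365 = 6·60 + 5 → 06:05, same day
→ 2021-05-26 06:05 JAZ

2021-05-26 06:05 JAZ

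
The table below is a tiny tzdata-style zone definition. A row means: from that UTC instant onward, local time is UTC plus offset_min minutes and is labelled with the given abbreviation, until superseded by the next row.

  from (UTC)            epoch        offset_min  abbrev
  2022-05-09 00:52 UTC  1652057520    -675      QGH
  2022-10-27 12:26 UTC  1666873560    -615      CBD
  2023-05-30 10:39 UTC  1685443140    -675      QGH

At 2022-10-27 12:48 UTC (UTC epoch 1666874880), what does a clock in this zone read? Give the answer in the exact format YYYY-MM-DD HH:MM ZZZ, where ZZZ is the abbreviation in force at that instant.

Query: 2022-10-27 12:48 UTC
Rule 2/3 (CBD, -10:15): 2022-10-27 12:26 UTC ≤ query < 2023-05-30 10:39 UTC
12·60 + 48 - 615 = 153 min
153 = 0·1440 + 153; 153 = 2·60 + 33 → 02:33, same day
→ 2022-10-27 02:33 CBD

2022-10-27 02:33 CBD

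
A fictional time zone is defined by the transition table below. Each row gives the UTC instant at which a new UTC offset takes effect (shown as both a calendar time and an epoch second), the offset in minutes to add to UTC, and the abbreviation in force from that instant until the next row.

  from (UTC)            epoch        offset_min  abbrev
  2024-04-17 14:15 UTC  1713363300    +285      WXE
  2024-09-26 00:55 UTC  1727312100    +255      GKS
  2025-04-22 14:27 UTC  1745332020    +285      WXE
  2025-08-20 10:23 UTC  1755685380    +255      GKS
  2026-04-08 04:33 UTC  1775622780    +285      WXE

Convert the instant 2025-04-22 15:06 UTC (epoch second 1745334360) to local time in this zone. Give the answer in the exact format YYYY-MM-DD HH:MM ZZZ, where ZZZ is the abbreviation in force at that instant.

Query: 2025-04-22 15:06 UTC
Rule 3/5 (WXE, +04:45): 2025-04-22 14:27 UTC ≤ query < 2025-08-20 10:23 UTC
15·60 + 6 + 285 = 1191 min
1191 = 0·1440 + 1191; 1191 = 19·60 + 51 → 19:51, same day
→ 2025-04-22 19:51 WXE

2025-04-22 19:51 WXE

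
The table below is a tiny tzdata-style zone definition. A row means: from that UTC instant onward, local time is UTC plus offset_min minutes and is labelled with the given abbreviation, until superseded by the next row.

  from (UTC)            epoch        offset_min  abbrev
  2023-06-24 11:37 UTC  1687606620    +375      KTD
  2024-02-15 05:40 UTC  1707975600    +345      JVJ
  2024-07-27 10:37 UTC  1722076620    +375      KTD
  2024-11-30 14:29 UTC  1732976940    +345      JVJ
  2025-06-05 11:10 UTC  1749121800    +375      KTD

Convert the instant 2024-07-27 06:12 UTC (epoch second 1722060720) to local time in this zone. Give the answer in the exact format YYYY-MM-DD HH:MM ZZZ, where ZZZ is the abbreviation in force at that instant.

2024-07-27 11:57 JVJ

Query: 2024-07-27 06:12 UTC
Rule 2/5 (JVJ, +05:45): 2024-02-15 05:40 UTC ≤ query < 2024-07-27 10:37 UTC
6·60 + 12 + 345 = 717 min
717 = 0·1440 + 717; 717 = 11·60 + 57 → 11:57, same day
→ 2024-07-27 11:57 JVJ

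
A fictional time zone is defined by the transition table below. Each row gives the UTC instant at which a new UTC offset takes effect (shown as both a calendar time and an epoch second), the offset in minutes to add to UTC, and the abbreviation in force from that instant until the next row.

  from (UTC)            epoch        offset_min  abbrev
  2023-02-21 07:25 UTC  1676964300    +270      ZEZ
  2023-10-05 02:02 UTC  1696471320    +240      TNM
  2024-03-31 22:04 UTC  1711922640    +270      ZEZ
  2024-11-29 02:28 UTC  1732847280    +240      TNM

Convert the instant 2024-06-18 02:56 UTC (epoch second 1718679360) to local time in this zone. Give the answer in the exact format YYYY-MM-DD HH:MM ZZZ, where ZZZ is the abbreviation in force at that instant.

2024-06-18 07:26 ZEZ

Query: 2024-06-18 02:56 UTC
Rule 3/4 (ZEZ, +04:30): 2024-03-31 22:04 UTC ≤ query < 2024-11-29 02:28 UTC
2·60 + 56 + 270 = 446 min
446 = 0·1440 + 446; 446 = 7·60 + 26 → 07:26, same day
→ 2024-06-18 07:26 ZEZ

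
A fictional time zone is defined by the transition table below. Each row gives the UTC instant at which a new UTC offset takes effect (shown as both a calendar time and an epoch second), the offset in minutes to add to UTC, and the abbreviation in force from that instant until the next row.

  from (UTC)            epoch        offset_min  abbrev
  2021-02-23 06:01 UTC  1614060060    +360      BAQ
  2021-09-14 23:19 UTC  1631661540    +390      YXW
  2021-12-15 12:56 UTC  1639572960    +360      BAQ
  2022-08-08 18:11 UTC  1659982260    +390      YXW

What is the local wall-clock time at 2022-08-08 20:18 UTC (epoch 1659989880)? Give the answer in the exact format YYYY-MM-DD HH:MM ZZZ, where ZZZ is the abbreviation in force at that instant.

2022-08-09 02:48 YXW

Query: 2022-08-08 20:18 UTC
Rule 4/4 (YXW, +06:30): 2022-08-08 18:11 UTC ≤ query < +∞
20·60 + 18 + 390 = 1608 min
1608 = 1·1440 + 168; 168 = 2·60 + 48 → 02:48, 2022-08-08 + 1 day = 2022-08-09
→ 2022-08-09 02:48 YXW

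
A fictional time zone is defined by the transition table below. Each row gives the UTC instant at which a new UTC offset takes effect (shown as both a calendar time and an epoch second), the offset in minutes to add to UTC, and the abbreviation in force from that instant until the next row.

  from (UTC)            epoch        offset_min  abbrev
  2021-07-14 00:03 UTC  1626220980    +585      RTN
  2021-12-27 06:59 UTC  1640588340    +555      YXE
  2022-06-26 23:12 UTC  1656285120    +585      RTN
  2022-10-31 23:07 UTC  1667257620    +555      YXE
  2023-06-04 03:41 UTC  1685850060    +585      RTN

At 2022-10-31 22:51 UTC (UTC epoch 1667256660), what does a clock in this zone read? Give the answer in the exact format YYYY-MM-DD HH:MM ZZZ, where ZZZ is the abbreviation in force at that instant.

2022-11-01 08:36 RTN

Query: 2022-10-31 22:51 UTC
Rule 3/5 (RTN, +09:45): 2022-06-26 23:12 UTC ≤ query < 2022-10-31 23:07 UTC
22·60 + 51 + 585 = 1956 min
1956 = 1·1440 + 516; 516 = 8·60 + 36 → 08:36, 2022-10-31 + 1 day = 2022-11-01
→ 2022-11-01 08:36 RTN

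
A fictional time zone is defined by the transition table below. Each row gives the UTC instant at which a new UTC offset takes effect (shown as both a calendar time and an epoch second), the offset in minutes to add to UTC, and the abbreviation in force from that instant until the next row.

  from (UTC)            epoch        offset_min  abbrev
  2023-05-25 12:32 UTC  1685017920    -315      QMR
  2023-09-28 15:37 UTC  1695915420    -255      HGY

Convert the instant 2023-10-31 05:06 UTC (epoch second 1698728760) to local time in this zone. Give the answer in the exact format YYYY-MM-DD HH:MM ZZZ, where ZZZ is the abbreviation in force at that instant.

Query: 2023-10-31 05:06 UTC
Rule 2/2 (HGY, -04:15): 2023-09-28 15:37 UTC ≤ query < +∞
5·60 + 6 - 255 = 51 min
51 = 0·1440 + 51; 51 = 0·60 + 51 → 00:51, same day
→ 2023-10-31 00:51 HGY

2023-10-31 00:51 HGY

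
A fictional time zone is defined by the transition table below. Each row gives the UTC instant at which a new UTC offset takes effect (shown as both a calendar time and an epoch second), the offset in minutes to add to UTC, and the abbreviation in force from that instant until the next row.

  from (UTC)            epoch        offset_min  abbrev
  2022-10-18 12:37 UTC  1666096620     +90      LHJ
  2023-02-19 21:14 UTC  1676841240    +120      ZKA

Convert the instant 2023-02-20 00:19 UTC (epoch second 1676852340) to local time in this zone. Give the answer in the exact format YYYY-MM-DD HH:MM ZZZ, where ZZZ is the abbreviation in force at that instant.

Query: 2023-02-20 00:19 UTC
Rule 2/2 (ZKA, +02:00): 2023-02-19 21:14 UTC ≤ query < +∞
0·60 + 19 + 120 = 139 min
139 = 0·1440 + 139; 139 = 2·60 + 19 → 02:19, same day
→ 2023-02-20 02:19 ZKA

2023-02-20 02:19 ZKA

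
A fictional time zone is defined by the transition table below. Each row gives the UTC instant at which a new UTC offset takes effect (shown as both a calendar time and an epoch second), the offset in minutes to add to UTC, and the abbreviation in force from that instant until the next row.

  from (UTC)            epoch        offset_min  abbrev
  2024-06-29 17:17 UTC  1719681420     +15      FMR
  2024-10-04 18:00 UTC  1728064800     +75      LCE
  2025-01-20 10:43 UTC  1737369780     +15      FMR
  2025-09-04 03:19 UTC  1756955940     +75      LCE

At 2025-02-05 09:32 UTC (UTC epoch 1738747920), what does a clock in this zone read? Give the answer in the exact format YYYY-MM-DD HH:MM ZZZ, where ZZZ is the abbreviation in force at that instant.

2025-02-05 09:47 FMR

Query: 2025-02-05 09:32 UTC
Rule 3/4 (FMR, +00:15): 2025-01-20 10:43 UTC ≤ query < 2025-09-04 03:19 UTC
9·60 + 32 + 15 = 587 min
587 = 0·1440 + 587; 587 = 9·60 + 47 → 09:47, same day
→ 2025-02-05 09:47 FMR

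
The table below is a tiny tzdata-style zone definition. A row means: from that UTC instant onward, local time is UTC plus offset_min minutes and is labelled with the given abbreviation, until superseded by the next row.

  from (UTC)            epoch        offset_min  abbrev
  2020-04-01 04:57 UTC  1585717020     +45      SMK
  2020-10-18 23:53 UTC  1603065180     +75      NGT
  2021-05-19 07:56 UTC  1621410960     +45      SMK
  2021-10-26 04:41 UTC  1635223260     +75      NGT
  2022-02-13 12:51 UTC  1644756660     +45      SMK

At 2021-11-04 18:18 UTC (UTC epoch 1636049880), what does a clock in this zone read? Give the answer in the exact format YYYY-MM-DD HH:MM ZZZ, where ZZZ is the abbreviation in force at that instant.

2021-11-04 19:33 NGT

Query: 2021-11-04 18:18 UTC
Rule 4/5 (NGT, +01:15): 2021-10-26 04:41 UTC ≤ query < 2022-02-13 12:51 UTC
18·60 + 18 + 75 = 1173 min
1173 = 0·1440 + 1173; 1173 = 19·60 + 33 → 19:33, same day
→ 2021-11-04 19:33 NGT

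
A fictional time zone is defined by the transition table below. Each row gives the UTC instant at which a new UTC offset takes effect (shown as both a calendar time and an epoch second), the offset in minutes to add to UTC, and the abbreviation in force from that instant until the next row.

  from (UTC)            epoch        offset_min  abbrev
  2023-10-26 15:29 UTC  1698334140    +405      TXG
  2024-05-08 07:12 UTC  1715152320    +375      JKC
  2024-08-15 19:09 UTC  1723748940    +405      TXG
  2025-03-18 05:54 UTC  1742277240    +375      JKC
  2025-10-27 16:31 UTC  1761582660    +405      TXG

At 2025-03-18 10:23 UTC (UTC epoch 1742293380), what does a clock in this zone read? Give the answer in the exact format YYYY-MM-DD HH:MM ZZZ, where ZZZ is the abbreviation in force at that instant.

Query: 2025-03-18 10:23 UTC
Rule 4/5 (JKC, +06:15): 2025-03-18 05:54 UTC ≤ query < 2025-10-27 16:31 UTC
10·60 + 23 + 375 = 998 min
998 = 0·1440 + 998; 998 = 16·60 + 38 → 16:38, same day
→ 2025-03-18 16:38 JKC

2025-03-18 16:38 JKC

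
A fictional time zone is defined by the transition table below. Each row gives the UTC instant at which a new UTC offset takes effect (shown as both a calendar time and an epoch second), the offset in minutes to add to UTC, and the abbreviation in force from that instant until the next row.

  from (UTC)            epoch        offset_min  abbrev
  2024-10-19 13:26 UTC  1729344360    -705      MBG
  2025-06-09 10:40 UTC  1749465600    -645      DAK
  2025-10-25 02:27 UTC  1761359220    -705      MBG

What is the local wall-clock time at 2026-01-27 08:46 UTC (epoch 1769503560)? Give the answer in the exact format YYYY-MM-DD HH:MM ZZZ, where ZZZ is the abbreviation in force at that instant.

Query: 2026-01-27 08:46 UTC
Rule 3/3 (MBG, -11:45): 2025-10-25 02:27 UTC ≤ query < +∞
8·60 + 46 - 705 = -179 min
-179 = -1·1440 + 1261; 1261 = 21·60 + 1 → 21:01, 2026-01-27 - 1 day = 2026-01-26
→ 2026-01-26 21:01 MBG

2026-01-26 21:01 MBG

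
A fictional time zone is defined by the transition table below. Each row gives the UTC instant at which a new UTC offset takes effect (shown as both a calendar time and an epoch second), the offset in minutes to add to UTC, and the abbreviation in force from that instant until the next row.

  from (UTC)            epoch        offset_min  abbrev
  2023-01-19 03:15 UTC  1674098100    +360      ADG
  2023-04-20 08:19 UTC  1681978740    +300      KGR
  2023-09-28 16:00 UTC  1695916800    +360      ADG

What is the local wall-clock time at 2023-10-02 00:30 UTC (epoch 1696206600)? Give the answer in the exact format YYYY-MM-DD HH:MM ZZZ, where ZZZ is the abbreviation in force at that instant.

2023-10-02 06:30 ADG

Query: 2023-10-02 00:30 UTC
Rule 3/3 (ADG, +06:00): 2023-09-28 16:00 UTC ≤ query < +∞
0·60 + 30 + 360 = 390 min
390 = 0·1440 + 390; 390 = 6·60 + 30 → 06:30, same day
→ 2023-10-02 06:30 ADG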